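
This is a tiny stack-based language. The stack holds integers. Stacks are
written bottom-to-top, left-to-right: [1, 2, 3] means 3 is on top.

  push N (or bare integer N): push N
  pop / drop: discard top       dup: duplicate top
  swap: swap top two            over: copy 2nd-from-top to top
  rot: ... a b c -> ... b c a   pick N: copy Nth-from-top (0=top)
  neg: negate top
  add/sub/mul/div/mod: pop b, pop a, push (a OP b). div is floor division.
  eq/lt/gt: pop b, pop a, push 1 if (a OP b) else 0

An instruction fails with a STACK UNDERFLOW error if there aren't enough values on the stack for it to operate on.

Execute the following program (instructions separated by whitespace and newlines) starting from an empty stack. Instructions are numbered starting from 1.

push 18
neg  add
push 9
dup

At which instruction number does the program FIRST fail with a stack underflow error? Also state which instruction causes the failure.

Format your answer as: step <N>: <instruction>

Step 1 ('push 18'): stack = [18], depth = 1
Step 2 ('neg'): stack = [-18], depth = 1
Step 3 ('add'): needs 2 value(s) but depth is 1 — STACK UNDERFLOW

Answer: step 3: add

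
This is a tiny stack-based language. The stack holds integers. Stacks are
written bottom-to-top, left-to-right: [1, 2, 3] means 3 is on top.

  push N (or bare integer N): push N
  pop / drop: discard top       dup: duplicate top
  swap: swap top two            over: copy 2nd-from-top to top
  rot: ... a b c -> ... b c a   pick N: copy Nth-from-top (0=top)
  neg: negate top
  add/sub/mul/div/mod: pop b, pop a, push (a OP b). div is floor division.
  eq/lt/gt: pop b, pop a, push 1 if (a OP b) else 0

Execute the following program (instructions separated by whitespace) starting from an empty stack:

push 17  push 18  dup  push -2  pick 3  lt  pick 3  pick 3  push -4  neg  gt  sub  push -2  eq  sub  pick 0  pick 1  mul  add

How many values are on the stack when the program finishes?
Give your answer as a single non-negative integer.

Answer: 4

Derivation:
After 'push 17': stack = [17] (depth 1)
After 'push 18': stack = [17, 18] (depth 2)
After 'dup': stack = [17, 18, 18] (depth 3)
After 'push -2': stack = [17, 18, 18, -2] (depth 4)
After 'pick 3': stack = [17, 18, 18, -2, 17] (depth 5)
After 'lt': stack = [17, 18, 18, 1] (depth 4)
After 'pick 3': stack = [17, 18, 18, 1, 17] (depth 5)
After 'pick 3': stack = [17, 18, 18, 1, 17, 18] (depth 6)
After 'push -4': stack = [17, 18, 18, 1, 17, 18, -4] (depth 7)
After 'neg': stack = [17, 18, 18, 1, 17, 18, 4] (depth 7)
After 'gt': stack = [17, 18, 18, 1, 17, 1] (depth 6)
After 'sub': stack = [17, 18, 18, 1, 16] (depth 5)
After 'push -2': stack = [17, 18, 18, 1, 16, -2] (depth 6)
After 'eq': stack = [17, 18, 18, 1, 0] (depth 5)
After 'sub': stack = [17, 18, 18, 1] (depth 4)
After 'pick 0': stack = [17, 18, 18, 1, 1] (depth 5)
After 'pick 1': stack = [17, 18, 18, 1, 1, 1] (depth 6)
After 'mul': stack = [17, 18, 18, 1, 1] (depth 5)
After 'add': stack = [17, 18, 18, 2] (depth 4)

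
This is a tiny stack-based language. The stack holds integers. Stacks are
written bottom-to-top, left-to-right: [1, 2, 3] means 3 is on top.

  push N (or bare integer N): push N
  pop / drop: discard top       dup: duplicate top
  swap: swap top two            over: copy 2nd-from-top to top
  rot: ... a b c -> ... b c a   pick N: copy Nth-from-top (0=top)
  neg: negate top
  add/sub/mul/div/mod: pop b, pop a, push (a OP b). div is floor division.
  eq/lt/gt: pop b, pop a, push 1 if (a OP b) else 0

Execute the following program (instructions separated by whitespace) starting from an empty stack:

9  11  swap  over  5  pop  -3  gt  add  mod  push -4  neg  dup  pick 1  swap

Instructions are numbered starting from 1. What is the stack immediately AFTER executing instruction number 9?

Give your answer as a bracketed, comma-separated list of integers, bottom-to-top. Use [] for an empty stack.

Answer: [11, 10]

Derivation:
Step 1 ('9'): [9]
Step 2 ('11'): [9, 11]
Step 3 ('swap'): [11, 9]
Step 4 ('over'): [11, 9, 11]
Step 5 ('5'): [11, 9, 11, 5]
Step 6 ('pop'): [11, 9, 11]
Step 7 ('-3'): [11, 9, 11, -3]
Step 8 ('gt'): [11, 9, 1]
Step 9 ('add'): [11, 10]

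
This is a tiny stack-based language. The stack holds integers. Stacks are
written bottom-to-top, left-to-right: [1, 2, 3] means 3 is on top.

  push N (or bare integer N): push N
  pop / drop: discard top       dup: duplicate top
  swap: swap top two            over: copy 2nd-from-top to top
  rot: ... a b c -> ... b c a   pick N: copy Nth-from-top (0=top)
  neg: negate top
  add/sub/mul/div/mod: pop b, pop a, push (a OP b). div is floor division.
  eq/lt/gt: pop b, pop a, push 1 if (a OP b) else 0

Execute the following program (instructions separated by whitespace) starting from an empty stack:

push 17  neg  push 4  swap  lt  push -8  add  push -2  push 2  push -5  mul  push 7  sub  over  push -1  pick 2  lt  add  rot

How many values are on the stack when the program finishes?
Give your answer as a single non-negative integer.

After 'push 17': stack = [17] (depth 1)
After 'neg': stack = [-17] (depth 1)
After 'push 4': stack = [-17, 4] (depth 2)
After 'swap': stack = [4, -17] (depth 2)
After 'lt': stack = [0] (depth 1)
After 'push -8': stack = [0, -8] (depth 2)
After 'add': stack = [-8] (depth 1)
After 'push -2': stack = [-8, -2] (depth 2)
After 'push 2': stack = [-8, -2, 2] (depth 3)
After 'push -5': stack = [-8, -2, 2, -5] (depth 4)
After 'mul': stack = [-8, -2, -10] (depth 3)
After 'push 7': stack = [-8, -2, -10, 7] (depth 4)
After 'sub': stack = [-8, -2, -17] (depth 3)
After 'over': stack = [-8, -2, -17, -2] (depth 4)
After 'push -1': stack = [-8, -2, -17, -2, -1] (depth 5)
After 'pick 2': stack = [-8, -2, -17, -2, -1, -17] (depth 6)
After 'lt': stack = [-8, -2, -17, -2, 0] (depth 5)
After 'add': stack = [-8, -2, -17, -2] (depth 4)
After 'rot': stack = [-8, -17, -2, -2] (depth 4)

Answer: 4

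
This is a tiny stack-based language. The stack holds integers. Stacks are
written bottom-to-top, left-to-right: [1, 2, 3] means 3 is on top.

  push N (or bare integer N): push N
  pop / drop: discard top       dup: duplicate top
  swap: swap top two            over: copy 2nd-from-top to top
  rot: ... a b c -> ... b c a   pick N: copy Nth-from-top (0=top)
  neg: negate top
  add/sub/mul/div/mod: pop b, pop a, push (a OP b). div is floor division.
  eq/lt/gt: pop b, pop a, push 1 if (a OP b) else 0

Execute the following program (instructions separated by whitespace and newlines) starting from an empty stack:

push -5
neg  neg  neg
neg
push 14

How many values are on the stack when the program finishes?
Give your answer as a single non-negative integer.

After 'push -5': stack = [-5] (depth 1)
After 'neg': stack = [5] (depth 1)
After 'neg': stack = [-5] (depth 1)
After 'neg': stack = [5] (depth 1)
After 'neg': stack = [-5] (depth 1)
After 'push 14': stack = [-5, 14] (depth 2)

Answer: 2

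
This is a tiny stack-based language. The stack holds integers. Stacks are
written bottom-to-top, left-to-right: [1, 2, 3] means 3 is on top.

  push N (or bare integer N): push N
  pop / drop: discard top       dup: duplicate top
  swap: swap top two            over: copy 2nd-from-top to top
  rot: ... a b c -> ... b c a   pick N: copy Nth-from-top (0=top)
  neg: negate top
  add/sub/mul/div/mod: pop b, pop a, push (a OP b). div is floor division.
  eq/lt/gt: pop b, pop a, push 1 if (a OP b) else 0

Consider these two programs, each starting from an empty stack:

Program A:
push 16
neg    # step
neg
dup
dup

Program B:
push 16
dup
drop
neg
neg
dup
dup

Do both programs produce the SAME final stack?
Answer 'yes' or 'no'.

Program A trace:
  After 'push 16': [16]
  After 'neg': [-16]
  After 'neg': [16]
  After 'dup': [16, 16]
  After 'dup': [16, 16, 16]
Program A final stack: [16, 16, 16]

Program B trace:
  After 'push 16': [16]
  After 'dup': [16, 16]
  After 'drop': [16]
  After 'neg': [-16]
  After 'neg': [16]
  After 'dup': [16, 16]
  After 'dup': [16, 16, 16]
Program B final stack: [16, 16, 16]
Same: yes

Answer: yes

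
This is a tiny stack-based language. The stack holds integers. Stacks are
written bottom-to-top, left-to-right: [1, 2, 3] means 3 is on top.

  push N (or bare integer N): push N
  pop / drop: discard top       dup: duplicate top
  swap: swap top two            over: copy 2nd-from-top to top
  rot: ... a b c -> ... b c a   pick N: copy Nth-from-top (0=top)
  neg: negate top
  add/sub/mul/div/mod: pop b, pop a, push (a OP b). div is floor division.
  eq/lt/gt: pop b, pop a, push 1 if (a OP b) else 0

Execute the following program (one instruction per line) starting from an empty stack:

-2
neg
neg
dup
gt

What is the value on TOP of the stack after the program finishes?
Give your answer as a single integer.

After 'push -2': [-2]
After 'neg': [2]
After 'neg': [-2]
After 'dup': [-2, -2]
After 'gt': [0]

Answer: 0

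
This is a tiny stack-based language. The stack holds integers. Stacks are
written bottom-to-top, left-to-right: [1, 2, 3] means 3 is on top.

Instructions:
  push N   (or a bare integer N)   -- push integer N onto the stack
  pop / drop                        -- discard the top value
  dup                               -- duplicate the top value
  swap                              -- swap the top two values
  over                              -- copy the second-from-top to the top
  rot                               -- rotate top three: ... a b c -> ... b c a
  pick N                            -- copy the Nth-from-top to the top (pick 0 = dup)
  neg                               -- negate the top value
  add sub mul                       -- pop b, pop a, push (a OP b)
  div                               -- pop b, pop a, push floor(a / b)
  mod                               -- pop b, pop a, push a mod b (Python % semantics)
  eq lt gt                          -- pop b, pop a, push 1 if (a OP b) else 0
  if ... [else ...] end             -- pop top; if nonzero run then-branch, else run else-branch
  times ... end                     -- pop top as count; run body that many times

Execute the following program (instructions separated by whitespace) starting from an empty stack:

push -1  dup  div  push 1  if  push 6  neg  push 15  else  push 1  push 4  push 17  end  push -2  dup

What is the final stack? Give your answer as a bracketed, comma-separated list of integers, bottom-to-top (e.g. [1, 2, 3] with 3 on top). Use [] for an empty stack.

After 'push -1': [-1]
After 'dup': [-1, -1]
After 'div': [1]
After 'push 1': [1, 1]
After 'if': [1]
After 'push 6': [1, 6]
After 'neg': [1, -6]
After 'push 15': [1, -6, 15]
After 'push -2': [1, -6, 15, -2]
After 'dup': [1, -6, 15, -2, -2]

Answer: [1, -6, 15, -2, -2]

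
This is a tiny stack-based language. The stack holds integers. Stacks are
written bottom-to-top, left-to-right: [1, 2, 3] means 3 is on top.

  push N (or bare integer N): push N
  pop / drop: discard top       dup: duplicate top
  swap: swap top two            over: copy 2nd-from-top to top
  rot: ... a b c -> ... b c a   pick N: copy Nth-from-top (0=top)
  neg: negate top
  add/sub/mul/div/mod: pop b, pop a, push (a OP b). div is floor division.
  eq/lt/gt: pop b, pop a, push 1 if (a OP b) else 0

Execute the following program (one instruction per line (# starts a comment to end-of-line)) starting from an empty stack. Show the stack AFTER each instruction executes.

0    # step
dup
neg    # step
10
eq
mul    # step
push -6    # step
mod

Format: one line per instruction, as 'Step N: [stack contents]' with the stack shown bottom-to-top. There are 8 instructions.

Step 1: [0]
Step 2: [0, 0]
Step 3: [0, 0]
Step 4: [0, 0, 10]
Step 5: [0, 0]
Step 6: [0]
Step 7: [0, -6]
Step 8: [0]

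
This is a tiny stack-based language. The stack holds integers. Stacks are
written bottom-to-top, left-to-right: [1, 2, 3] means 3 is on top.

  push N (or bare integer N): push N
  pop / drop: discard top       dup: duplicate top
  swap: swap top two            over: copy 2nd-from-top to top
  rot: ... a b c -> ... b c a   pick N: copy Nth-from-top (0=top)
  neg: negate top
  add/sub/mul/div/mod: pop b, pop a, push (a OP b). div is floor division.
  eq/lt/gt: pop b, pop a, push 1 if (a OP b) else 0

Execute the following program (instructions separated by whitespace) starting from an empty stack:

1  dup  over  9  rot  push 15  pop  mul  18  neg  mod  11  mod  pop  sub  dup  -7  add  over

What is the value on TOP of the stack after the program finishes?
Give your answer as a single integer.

After 'push 1': [1]
After 'dup': [1, 1]
After 'over': [1, 1, 1]
After 'push 9': [1, 1, 1, 9]
After 'rot': [1, 1, 9, 1]
After 'push 15': [1, 1, 9, 1, 15]
After 'pop': [1, 1, 9, 1]
After 'mul': [1, 1, 9]
After 'push 18': [1, 1, 9, 18]
After 'neg': [1, 1, 9, -18]
After 'mod': [1, 1, -9]
After 'push 11': [1, 1, -9, 11]
After 'mod': [1, 1, 2]
After 'pop': [1, 1]
After 'sub': [0]
After 'dup': [0, 0]
After 'push -7': [0, 0, -7]
After 'add': [0, -7]
After 'over': [0, -7, 0]

Answer: 0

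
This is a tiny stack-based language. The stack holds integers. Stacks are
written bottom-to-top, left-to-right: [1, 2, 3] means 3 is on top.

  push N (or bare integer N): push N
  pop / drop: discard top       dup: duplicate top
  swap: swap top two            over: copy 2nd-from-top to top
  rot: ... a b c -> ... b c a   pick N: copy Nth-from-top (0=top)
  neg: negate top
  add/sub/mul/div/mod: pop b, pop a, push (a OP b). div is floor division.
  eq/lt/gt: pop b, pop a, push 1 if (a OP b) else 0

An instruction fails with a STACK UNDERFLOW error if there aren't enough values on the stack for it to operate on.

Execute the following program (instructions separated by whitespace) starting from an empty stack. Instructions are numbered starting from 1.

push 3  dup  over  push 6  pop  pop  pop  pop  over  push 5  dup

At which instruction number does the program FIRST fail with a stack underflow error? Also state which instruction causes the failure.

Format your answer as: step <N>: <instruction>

Answer: step 9: over

Derivation:
Step 1 ('push 3'): stack = [3], depth = 1
Step 2 ('dup'): stack = [3, 3], depth = 2
Step 3 ('over'): stack = [3, 3, 3], depth = 3
Step 4 ('push 6'): stack = [3, 3, 3, 6], depth = 4
Step 5 ('pop'): stack = [3, 3, 3], depth = 3
Step 6 ('pop'): stack = [3, 3], depth = 2
Step 7 ('pop'): stack = [3], depth = 1
Step 8 ('pop'): stack = [], depth = 0
Step 9 ('over'): needs 2 value(s) but depth is 0 — STACK UNDERFLOW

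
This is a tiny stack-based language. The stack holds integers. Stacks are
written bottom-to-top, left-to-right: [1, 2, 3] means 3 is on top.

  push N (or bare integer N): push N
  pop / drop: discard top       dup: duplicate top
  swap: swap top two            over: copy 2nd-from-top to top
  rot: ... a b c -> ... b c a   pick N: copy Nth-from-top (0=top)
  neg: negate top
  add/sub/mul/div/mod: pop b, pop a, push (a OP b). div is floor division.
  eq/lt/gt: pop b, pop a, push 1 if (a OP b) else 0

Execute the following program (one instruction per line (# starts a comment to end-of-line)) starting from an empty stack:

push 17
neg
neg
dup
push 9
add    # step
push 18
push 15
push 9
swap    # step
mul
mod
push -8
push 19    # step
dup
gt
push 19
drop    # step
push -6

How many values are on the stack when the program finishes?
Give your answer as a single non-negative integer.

Answer: 6

Derivation:
After 'push 17': stack = [17] (depth 1)
After 'neg': stack = [-17] (depth 1)
After 'neg': stack = [17] (depth 1)
After 'dup': stack = [17, 17] (depth 2)
After 'push 9': stack = [17, 17, 9] (depth 3)
After 'add': stack = [17, 26] (depth 2)
After 'push 18': stack = [17, 26, 18] (depth 3)
After 'push 15': stack = [17, 26, 18, 15] (depth 4)
After 'push 9': stack = [17, 26, 18, 15, 9] (depth 5)
After 'swap': stack = [17, 26, 18, 9, 15] (depth 5)
After 'mul': stack = [17, 26, 18, 135] (depth 4)
After 'mod': stack = [17, 26, 18] (depth 3)
After 'push -8': stack = [17, 26, 18, -8] (depth 4)
After 'push 19': stack = [17, 26, 18, -8, 19] (depth 5)
After 'dup': stack = [17, 26, 18, -8, 19, 19] (depth 6)
After 'gt': stack = [17, 26, 18, -8, 0] (depth 5)
After 'push 19': stack = [17, 26, 18, -8, 0, 19] (depth 6)
After 'drop': stack = [17, 26, 18, -8, 0] (depth 5)
After 'push -6': stack = [17, 26, 18, -8, 0, -6] (depth 6)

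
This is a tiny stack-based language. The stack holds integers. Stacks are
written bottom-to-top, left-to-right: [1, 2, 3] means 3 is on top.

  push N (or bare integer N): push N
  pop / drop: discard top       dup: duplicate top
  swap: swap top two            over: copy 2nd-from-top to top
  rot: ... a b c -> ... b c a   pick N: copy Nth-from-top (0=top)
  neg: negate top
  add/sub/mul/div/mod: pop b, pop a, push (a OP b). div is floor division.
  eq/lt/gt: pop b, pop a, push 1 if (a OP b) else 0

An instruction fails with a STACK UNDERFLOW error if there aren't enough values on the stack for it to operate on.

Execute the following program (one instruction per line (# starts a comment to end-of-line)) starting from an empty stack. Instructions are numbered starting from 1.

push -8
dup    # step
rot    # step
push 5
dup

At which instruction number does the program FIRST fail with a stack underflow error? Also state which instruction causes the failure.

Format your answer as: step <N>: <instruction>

Step 1 ('push -8'): stack = [-8], depth = 1
Step 2 ('dup'): stack = [-8, -8], depth = 2
Step 3 ('rot'): needs 3 value(s) but depth is 2 — STACK UNDERFLOW

Answer: step 3: rot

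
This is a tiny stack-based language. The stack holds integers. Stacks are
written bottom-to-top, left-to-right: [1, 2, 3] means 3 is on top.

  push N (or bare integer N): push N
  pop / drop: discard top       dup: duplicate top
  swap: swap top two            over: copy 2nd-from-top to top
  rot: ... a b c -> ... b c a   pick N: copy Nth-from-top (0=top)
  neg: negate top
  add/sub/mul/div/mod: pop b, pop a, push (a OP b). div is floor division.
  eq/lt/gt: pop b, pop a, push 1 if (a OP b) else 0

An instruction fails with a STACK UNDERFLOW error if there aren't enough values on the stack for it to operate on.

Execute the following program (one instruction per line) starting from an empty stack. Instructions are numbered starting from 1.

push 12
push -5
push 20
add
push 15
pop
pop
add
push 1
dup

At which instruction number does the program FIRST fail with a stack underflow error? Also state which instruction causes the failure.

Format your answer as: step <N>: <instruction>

Step 1 ('push 12'): stack = [12], depth = 1
Step 2 ('push -5'): stack = [12, -5], depth = 2
Step 3 ('push 20'): stack = [12, -5, 20], depth = 3
Step 4 ('add'): stack = [12, 15], depth = 2
Step 5 ('push 15'): stack = [12, 15, 15], depth = 3
Step 6 ('pop'): stack = [12, 15], depth = 2
Step 7 ('pop'): stack = [12], depth = 1
Step 8 ('add'): needs 2 value(s) but depth is 1 — STACK UNDERFLOW

Answer: step 8: add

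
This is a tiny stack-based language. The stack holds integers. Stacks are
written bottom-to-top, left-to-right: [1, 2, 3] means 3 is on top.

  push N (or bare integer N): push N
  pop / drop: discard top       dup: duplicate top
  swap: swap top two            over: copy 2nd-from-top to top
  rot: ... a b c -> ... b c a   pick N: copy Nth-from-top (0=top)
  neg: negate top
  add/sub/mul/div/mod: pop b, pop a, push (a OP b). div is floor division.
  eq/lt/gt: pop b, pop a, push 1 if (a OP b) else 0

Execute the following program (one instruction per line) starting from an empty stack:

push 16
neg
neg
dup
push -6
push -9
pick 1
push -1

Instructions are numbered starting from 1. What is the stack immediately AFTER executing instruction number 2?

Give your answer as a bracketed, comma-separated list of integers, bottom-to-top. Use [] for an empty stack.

Answer: [-16]

Derivation:
Step 1 ('push 16'): [16]
Step 2 ('neg'): [-16]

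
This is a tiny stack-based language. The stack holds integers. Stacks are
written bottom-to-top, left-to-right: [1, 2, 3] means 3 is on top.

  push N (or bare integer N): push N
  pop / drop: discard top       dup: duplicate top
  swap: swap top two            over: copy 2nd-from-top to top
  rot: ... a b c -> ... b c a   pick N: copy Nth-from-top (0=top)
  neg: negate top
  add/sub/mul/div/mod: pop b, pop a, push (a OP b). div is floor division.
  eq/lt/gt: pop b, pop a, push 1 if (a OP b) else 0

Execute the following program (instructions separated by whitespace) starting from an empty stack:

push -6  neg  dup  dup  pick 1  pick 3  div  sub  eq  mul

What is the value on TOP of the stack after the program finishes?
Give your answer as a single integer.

After 'push -6': [-6]
After 'neg': [6]
After 'dup': [6, 6]
After 'dup': [6, 6, 6]
After 'pick 1': [6, 6, 6, 6]
After 'pick 3': [6, 6, 6, 6, 6]
After 'div': [6, 6, 6, 1]
After 'sub': [6, 6, 5]
After 'eq': [6, 0]
After 'mul': [0]

Answer: 0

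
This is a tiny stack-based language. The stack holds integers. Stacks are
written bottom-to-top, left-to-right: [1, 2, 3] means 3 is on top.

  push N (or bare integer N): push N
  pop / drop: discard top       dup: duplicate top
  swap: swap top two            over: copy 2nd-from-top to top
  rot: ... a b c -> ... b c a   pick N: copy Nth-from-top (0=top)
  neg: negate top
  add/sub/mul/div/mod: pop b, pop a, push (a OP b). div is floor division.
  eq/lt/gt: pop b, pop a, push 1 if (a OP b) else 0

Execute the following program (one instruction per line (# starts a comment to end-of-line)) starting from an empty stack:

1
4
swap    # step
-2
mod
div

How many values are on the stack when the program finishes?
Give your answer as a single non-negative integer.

Answer: 1

Derivation:
After 'push 1': stack = [1] (depth 1)
After 'push 4': stack = [1, 4] (depth 2)
After 'swap': stack = [4, 1] (depth 2)
After 'push -2': stack = [4, 1, -2] (depth 3)
After 'mod': stack = [4, -1] (depth 2)
After 'div': stack = [-4] (depth 1)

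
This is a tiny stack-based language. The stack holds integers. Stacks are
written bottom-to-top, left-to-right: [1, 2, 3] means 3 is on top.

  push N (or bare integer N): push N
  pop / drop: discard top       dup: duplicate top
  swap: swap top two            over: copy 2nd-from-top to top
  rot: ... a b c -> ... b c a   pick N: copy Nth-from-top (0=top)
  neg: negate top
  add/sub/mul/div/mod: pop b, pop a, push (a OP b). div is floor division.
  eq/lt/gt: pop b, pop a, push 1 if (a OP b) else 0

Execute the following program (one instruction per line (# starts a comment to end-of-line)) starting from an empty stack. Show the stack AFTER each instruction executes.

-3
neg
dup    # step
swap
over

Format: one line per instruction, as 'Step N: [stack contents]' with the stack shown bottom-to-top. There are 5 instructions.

Step 1: [-3]
Step 2: [3]
Step 3: [3, 3]
Step 4: [3, 3]
Step 5: [3, 3, 3]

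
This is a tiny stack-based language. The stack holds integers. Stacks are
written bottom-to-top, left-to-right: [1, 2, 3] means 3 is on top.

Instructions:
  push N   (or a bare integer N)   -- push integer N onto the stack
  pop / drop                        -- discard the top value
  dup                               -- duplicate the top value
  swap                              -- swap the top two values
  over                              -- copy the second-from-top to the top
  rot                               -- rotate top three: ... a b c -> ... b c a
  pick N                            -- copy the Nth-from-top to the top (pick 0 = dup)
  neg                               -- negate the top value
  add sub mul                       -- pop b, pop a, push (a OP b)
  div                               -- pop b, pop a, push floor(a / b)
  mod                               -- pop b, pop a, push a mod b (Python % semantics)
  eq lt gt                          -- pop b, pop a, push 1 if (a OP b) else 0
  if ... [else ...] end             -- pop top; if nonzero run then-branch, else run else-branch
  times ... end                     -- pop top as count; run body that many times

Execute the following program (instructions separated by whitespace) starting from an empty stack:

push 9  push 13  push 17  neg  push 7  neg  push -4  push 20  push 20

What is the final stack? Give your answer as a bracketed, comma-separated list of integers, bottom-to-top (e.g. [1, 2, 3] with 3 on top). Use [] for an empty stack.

After 'push 9': [9]
After 'push 13': [9, 13]
After 'push 17': [9, 13, 17]
After 'neg': [9, 13, -17]
After 'push 7': [9, 13, -17, 7]
After 'neg': [9, 13, -17, -7]
After 'push -4': [9, 13, -17, -7, -4]
After 'push 20': [9, 13, -17, -7, -4, 20]
After 'push 20': [9, 13, -17, -7, -4, 20, 20]

Answer: [9, 13, -17, -7, -4, 20, 20]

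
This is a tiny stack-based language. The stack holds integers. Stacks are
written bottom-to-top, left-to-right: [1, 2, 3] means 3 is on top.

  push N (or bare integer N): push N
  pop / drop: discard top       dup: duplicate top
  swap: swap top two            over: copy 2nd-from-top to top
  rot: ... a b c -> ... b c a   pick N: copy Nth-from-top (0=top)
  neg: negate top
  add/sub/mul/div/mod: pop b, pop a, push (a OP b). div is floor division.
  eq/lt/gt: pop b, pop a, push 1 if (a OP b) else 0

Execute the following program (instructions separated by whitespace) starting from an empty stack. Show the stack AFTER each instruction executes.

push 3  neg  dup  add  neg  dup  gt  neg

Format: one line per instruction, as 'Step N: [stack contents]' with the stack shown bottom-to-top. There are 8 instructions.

Step 1: [3]
Step 2: [-3]
Step 3: [-3, -3]
Step 4: [-6]
Step 5: [6]
Step 6: [6, 6]
Step 7: [0]
Step 8: [0]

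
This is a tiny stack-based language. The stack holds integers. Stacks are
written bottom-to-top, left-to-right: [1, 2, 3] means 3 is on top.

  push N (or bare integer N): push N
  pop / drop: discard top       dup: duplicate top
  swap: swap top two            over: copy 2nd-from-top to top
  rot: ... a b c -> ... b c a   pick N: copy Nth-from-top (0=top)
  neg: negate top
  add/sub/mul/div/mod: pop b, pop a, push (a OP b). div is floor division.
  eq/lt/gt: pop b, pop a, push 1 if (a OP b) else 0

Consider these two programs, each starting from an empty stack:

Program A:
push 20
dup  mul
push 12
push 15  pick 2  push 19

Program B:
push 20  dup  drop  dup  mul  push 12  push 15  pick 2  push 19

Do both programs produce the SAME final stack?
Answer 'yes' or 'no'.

Answer: yes

Derivation:
Program A trace:
  After 'push 20': [20]
  After 'dup': [20, 20]
  After 'mul': [400]
  After 'push 12': [400, 12]
  After 'push 15': [400, 12, 15]
  After 'pick 2': [400, 12, 15, 400]
  After 'push 19': [400, 12, 15, 400, 19]
Program A final stack: [400, 12, 15, 400, 19]

Program B trace:
  After 'push 20': [20]
  After 'dup': [20, 20]
  After 'drop': [20]
  After 'dup': [20, 20]
  After 'mul': [400]
  After 'push 12': [400, 12]
  After 'push 15': [400, 12, 15]
  After 'pick 2': [400, 12, 15, 400]
  After 'push 19': [400, 12, 15, 400, 19]
Program B final stack: [400, 12, 15, 400, 19]
Same: yes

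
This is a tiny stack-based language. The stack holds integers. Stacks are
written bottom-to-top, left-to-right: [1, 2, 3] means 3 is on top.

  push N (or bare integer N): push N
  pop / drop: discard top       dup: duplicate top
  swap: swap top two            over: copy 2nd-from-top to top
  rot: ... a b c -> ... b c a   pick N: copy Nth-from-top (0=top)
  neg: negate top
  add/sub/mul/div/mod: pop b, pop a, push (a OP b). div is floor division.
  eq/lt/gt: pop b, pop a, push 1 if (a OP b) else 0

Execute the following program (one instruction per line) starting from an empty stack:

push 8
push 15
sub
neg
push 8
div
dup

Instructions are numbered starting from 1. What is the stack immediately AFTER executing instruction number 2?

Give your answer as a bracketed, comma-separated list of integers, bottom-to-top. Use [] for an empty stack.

Answer: [8, 15]

Derivation:
Step 1 ('push 8'): [8]
Step 2 ('push 15'): [8, 15]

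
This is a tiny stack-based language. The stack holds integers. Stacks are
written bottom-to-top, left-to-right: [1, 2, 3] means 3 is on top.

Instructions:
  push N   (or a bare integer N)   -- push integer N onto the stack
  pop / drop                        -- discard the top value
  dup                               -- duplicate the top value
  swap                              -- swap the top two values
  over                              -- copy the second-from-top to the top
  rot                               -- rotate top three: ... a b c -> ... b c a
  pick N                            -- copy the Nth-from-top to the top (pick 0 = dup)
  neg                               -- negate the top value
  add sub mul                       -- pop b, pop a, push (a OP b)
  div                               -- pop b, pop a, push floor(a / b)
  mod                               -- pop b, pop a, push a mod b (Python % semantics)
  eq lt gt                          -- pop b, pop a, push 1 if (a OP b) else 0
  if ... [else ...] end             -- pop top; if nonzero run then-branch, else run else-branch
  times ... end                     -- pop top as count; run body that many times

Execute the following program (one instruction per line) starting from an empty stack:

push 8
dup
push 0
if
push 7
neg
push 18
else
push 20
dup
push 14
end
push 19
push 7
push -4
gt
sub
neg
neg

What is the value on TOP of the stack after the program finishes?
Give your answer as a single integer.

Answer: 18

Derivation:
After 'push 8': [8]
After 'dup': [8, 8]
After 'push 0': [8, 8, 0]
After 'if': [8, 8]
After 'push 20': [8, 8, 20]
After 'dup': [8, 8, 20, 20]
After 'push 14': [8, 8, 20, 20, 14]
After 'push 19': [8, 8, 20, 20, 14, 19]
After 'push 7': [8, 8, 20, 20, 14, 19, 7]
After 'push -4': [8, 8, 20, 20, 14, 19, 7, -4]
After 'gt': [8, 8, 20, 20, 14, 19, 1]
After 'sub': [8, 8, 20, 20, 14, 18]
After 'neg': [8, 8, 20, 20, 14, -18]
After 'neg': [8, 8, 20, 20, 14, 18]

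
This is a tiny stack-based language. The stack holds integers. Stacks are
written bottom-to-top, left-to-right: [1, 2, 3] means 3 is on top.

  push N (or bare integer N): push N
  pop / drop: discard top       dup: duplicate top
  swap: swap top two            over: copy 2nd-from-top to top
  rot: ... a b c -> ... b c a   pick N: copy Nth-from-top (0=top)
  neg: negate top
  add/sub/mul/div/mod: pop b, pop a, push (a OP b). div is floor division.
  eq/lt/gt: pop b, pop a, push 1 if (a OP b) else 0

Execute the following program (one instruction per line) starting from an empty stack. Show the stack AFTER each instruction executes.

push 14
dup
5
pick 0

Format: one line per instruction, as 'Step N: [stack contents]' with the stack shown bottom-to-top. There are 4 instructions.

Step 1: [14]
Step 2: [14, 14]
Step 3: [14, 14, 5]
Step 4: [14, 14, 5, 5]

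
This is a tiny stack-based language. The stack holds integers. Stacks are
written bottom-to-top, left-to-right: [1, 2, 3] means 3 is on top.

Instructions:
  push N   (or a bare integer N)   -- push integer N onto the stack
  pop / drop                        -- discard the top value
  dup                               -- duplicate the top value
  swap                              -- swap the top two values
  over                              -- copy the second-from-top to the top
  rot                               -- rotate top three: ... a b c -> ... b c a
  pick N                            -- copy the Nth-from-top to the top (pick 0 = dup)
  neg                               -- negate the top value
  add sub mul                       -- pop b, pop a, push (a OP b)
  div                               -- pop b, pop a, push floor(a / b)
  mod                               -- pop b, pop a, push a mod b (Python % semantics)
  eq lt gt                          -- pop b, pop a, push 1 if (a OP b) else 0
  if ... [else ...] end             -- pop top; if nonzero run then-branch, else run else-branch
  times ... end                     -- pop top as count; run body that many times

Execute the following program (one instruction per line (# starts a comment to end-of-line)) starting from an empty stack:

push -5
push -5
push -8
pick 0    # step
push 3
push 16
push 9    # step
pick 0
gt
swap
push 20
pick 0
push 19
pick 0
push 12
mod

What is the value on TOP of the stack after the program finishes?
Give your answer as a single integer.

Answer: 7

Derivation:
After 'push -5': [-5]
After 'push -5': [-5, -5]
After 'push -8': [-5, -5, -8]
After 'pick 0': [-5, -5, -8, -8]
After 'push 3': [-5, -5, -8, -8, 3]
After 'push 16': [-5, -5, -8, -8, 3, 16]
After 'push 9': [-5, -5, -8, -8, 3, 16, 9]
After 'pick 0': [-5, -5, -8, -8, 3, 16, 9, 9]
After 'gt': [-5, -5, -8, -8, 3, 16, 0]
After 'swap': [-5, -5, -8, -8, 3, 0, 16]
After 'push 20': [-5, -5, -8, -8, 3, 0, 16, 20]
After 'pick 0': [-5, -5, -8, -8, 3, 0, 16, 20, 20]
After 'push 19': [-5, -5, -8, -8, 3, 0, 16, 20, 20, 19]
After 'pick 0': [-5, -5, -8, -8, 3, 0, 16, 20, 20, 19, 19]
After 'push 12': [-5, -5, -8, -8, 3, 0, 16, 20, 20, 19, 19, 12]
After 'mod': [-5, -5, -8, -8, 3, 0, 16, 20, 20, 19, 7]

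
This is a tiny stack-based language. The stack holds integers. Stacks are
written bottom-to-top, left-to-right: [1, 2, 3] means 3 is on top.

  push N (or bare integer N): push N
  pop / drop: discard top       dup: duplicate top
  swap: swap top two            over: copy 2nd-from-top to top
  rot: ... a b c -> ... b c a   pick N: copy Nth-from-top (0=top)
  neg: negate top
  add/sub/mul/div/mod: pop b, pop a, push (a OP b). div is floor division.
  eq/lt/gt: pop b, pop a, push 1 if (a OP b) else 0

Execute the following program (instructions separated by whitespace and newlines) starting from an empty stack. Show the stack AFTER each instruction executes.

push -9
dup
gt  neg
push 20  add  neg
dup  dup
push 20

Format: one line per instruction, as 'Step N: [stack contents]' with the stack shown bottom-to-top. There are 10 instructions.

Step 1: [-9]
Step 2: [-9, -9]
Step 3: [0]
Step 4: [0]
Step 5: [0, 20]
Step 6: [20]
Step 7: [-20]
Step 8: [-20, -20]
Step 9: [-20, -20, -20]
Step 10: [-20, -20, -20, 20]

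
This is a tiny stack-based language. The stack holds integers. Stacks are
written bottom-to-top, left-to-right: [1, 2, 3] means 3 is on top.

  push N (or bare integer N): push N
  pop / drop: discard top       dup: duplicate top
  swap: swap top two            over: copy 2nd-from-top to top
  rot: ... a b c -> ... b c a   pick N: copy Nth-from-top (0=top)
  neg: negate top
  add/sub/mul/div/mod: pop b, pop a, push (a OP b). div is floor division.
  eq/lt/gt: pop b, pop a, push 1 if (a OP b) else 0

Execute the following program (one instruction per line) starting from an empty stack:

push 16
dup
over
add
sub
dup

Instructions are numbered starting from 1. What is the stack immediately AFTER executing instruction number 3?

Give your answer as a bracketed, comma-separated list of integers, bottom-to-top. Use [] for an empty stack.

Answer: [16, 16, 16]

Derivation:
Step 1 ('push 16'): [16]
Step 2 ('dup'): [16, 16]
Step 3 ('over'): [16, 16, 16]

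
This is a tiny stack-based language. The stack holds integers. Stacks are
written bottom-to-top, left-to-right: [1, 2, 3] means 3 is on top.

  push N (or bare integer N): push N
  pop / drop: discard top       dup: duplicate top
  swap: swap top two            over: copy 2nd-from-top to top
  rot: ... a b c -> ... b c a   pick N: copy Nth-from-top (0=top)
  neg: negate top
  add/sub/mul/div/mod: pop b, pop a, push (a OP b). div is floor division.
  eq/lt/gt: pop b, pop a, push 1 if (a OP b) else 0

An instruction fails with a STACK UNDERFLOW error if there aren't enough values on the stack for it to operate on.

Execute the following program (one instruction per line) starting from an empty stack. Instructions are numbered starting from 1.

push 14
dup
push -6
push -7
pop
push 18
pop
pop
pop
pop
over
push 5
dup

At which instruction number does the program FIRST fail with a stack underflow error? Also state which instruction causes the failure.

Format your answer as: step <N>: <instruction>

Step 1 ('push 14'): stack = [14], depth = 1
Step 2 ('dup'): stack = [14, 14], depth = 2
Step 3 ('push -6'): stack = [14, 14, -6], depth = 3
Step 4 ('push -7'): stack = [14, 14, -6, -7], depth = 4
Step 5 ('pop'): stack = [14, 14, -6], depth = 3
Step 6 ('push 18'): stack = [14, 14, -6, 18], depth = 4
Step 7 ('pop'): stack = [14, 14, -6], depth = 3
Step 8 ('pop'): stack = [14, 14], depth = 2
Step 9 ('pop'): stack = [14], depth = 1
Step 10 ('pop'): stack = [], depth = 0
Step 11 ('over'): needs 2 value(s) but depth is 0 — STACK UNDERFLOW

Answer: step 11: over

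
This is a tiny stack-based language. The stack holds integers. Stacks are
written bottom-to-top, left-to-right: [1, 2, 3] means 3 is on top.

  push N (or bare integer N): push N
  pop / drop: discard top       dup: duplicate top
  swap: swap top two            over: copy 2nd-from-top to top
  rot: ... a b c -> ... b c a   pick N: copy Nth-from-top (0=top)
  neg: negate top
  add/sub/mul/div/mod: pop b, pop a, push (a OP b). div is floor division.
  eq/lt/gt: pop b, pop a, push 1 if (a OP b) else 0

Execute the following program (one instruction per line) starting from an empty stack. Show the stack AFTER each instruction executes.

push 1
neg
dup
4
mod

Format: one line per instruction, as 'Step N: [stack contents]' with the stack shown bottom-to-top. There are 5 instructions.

Step 1: [1]
Step 2: [-1]
Step 3: [-1, -1]
Step 4: [-1, -1, 4]
Step 5: [-1, 3]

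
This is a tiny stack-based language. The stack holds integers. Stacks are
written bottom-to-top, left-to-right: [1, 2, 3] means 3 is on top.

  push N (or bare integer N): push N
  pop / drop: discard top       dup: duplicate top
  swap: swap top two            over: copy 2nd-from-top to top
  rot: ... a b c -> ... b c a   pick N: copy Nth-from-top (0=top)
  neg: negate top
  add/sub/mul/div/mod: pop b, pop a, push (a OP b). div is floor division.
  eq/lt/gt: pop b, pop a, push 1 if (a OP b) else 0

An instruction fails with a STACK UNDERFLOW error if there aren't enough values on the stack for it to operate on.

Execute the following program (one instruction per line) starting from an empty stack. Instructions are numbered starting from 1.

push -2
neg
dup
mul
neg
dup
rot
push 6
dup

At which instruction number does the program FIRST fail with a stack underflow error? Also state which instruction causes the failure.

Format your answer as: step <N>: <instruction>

Answer: step 7: rot

Derivation:
Step 1 ('push -2'): stack = [-2], depth = 1
Step 2 ('neg'): stack = [2], depth = 1
Step 3 ('dup'): stack = [2, 2], depth = 2
Step 4 ('mul'): stack = [4], depth = 1
Step 5 ('neg'): stack = [-4], depth = 1
Step 6 ('dup'): stack = [-4, -4], depth = 2
Step 7 ('rot'): needs 3 value(s) but depth is 2 — STACK UNDERFLOW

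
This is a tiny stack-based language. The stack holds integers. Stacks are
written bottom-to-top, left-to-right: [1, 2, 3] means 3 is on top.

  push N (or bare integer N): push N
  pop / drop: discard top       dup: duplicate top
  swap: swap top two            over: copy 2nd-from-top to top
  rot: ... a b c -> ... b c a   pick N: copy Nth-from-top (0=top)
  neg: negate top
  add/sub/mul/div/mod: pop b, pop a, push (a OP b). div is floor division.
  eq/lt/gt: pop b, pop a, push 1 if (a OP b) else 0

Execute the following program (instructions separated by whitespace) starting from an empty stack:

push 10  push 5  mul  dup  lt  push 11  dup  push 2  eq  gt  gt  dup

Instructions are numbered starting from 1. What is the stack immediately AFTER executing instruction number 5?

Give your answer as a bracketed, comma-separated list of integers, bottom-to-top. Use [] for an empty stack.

Step 1 ('push 10'): [10]
Step 2 ('push 5'): [10, 5]
Step 3 ('mul'): [50]
Step 4 ('dup'): [50, 50]
Step 5 ('lt'): [0]

Answer: [0]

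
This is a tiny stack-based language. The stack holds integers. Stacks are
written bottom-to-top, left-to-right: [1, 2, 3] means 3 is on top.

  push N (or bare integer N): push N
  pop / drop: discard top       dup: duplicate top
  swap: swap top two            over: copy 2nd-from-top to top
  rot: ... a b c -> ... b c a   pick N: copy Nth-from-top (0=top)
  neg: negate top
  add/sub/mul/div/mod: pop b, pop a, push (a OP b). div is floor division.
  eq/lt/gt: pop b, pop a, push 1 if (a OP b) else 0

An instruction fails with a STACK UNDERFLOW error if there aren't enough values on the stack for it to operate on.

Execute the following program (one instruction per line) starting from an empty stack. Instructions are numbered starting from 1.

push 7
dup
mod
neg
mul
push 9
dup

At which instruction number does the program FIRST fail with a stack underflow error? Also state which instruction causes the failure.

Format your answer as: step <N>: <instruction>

Answer: step 5: mul

Derivation:
Step 1 ('push 7'): stack = [7], depth = 1
Step 2 ('dup'): stack = [7, 7], depth = 2
Step 3 ('mod'): stack = [0], depth = 1
Step 4 ('neg'): stack = [0], depth = 1
Step 5 ('mul'): needs 2 value(s) but depth is 1 — STACK UNDERFLOW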